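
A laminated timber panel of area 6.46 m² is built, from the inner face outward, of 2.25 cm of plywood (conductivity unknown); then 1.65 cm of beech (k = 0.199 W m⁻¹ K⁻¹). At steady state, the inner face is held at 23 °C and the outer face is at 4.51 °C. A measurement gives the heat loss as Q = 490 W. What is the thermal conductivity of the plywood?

k = 0.140 W/m·K

ΣR = ΔT/Q = |23 − 4.51|/490 = 0.03773 K/W
Known resistances:
  R_beech = L/(kA) = 0.0165/(0.199·6.46) = 0.01284 K/W
R_plywood = ΣR − ΣR_known = 0.03773 − 0.01284 = 0.02489 K/W
L/(kA) = 0.02489 ⇒ k = 0.0225/(0.02489·6.46) = 0.140 W/m·K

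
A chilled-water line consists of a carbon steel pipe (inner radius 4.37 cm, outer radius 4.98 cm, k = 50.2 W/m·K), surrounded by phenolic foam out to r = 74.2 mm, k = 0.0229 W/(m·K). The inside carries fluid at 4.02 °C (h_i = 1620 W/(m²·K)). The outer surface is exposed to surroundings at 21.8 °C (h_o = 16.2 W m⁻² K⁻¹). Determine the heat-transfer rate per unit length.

Treat each layer as a resistance in series:
  R'_conv,in = 1/(2πr h) = 1/(2π·0.0437·1620) = 0.002248 m·K/W
  R'_carbon steel = ln(0.0498/0.0437)/(2πk) = 0.1307/(2π·50.2) = 4.143×10^-4 m·K/W
  R'_phenolic foam = ln(0.0742/0.0498)/(2πk) = 0.3987/(2π·0.0229) = 2.771 m·K/W
  R'_conv,out = 1/(2πr h) = 1/(2π·0.0742·16.2) = 0.1324 m·K/W
ΣR = 0.002248 + 4.143×10^-4 + 2.771 + 0.1324 = 2.906 m·K/W
Q' = ΔT/ΣR = (4.02 °C − 21.8 °C)/2.906 = -6.12 W/m
(Negative Q' ⇒ heat flows inward; heat gain = 6.12 W/m.)

Q' = 6.12 W/m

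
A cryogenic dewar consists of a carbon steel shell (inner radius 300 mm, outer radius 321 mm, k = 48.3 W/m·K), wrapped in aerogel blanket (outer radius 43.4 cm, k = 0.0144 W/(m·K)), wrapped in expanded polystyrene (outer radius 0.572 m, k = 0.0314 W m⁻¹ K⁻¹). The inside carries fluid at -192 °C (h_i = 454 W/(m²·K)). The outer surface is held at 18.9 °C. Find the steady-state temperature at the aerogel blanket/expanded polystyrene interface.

Series thermal resistances, inner to outer:
  R_conv,in = 1/(4πr²h) = 1/(4π·0.300²·454) = 0.001948 K/W
  R_carbon steel = (1/0.300 − 1/0.321)/(4πk) = 0.2181/(4π·48.3) = 3.593×10^-4 K/W
  R_aerogel blanket = (1/0.321 − 1/0.434)/(4πk) = 0.8111/(4π·0.0144) = 4.482 K/W
  R_expanded polystyrene = (1/0.434 − 1/0.572)/(4πk) = 0.5559/(4π·0.0314) = 1.409 K/W
ΣR = 0.001948 + 3.593×10^-4 + 4.482 + 1.409 = 5.893 K/W
Q = ΔT/ΣR = (-192 °C − 18.9 °C)/5.893 = -35.79 W
From the inner boundary to the aerogel blanket/expanded polystyrene interface, ΣR_partial = 4.484 K/W.
T_interface = T_in − Q·ΣR_partial = -192 °C − (-35.79)(4.484) = -31.5 °C

T = -31.5 °C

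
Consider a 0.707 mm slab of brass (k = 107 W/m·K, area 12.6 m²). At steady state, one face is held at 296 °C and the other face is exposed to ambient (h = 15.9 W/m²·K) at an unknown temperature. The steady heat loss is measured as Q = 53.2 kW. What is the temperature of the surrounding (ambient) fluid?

Series resistances:
  R_brass = L/(kA) = 7.07×10^-4/(107·12.6) = 5.244×10^-7 K/W
  R_conv,out = 1/(hA) = 1/(15.9·12.6) = 0.004992 K/W
ΣR = 0.004992 K/W
ΔT = Q·ΣR = 53200 × 0.004992 = 265.6 K
Heat flows outward, so T_out = T_in − ΔT = 296 − 265.6 = 30.4 °C

T_out = 30.4 °C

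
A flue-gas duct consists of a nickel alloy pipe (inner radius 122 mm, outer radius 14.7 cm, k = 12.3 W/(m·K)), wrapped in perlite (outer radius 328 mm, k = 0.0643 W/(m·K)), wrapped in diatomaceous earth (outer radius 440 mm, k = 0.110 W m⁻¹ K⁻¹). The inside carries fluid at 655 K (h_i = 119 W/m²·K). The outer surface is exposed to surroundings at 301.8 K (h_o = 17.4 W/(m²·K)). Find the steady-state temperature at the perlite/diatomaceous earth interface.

Resistance network (inner→outer):
  R'_conv,in = 1/(2πr h) = 1/(2π·0.122·119) = 0.01096 m·K/W
  R'_nickel alloy = ln(0.147/0.122)/(2πk) = 0.1864/(2π·12.3) = 0.002412 m·K/W
  R'_perlite = ln(0.328/0.147)/(2πk) = 0.8026/(2π·0.0643) = 1.987 m·K/W
  R'_diatomaceous earth = ln(0.440/0.328)/(2πk) = 0.2938/(2π·0.110) = 0.4250 m·K/W
  R'_conv,out = 1/(2πr h) = 1/(2π·0.440·17.4) = 0.02079 m·K/W
ΣR = 0.01096 + 0.002412 + 1.987 + 0.4250 + 0.02079 = 2.446 m·K/W
Q' = ΔT/ΣR = (655 K − 301.8 K)/2.446 = 144.4 W/m
From the inner boundary to the perlite/diatomaceous earth interface, ΣR_partial = 2.000 m·K/W.
T_interface = T_in − Q'·ΣR_partial = 655 K − (144.4)(2.000) = 366.2 K

T = 366.2 K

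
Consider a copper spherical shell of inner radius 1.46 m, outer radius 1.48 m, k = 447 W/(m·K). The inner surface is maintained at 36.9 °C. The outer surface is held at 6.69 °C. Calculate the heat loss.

Q = 4πk·ΔT/(1/r₁ − 1/r₂) = 4π × 447 × 30.21 / (1/1.46 − 1/1.48) = 1.83×10^7 W

Q = 18300 kW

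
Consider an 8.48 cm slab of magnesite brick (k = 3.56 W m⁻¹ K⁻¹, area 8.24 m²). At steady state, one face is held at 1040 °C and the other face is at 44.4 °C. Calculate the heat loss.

Q = kA·ΔT/L = 3.56 × 8.24 × |1040 °C − 44.4 °C| / 0.0848 = 3.44×10^5 W

Q = 344 kW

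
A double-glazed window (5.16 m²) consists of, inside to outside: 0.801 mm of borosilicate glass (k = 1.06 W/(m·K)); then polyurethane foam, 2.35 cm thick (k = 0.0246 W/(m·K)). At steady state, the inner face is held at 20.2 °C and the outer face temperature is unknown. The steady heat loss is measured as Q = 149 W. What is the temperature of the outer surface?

Series resistances:
  R_borosilicate glass = L/(kA) = 8.01×10^-4/(1.06·5.16) = 1.464×10^-4 K/W
  R_polyurethane foam = L/(kA) = 0.0235/(0.0246·5.16) = 0.1851 K/W
ΣR = 0.1853 K/W
ΔT = Q·ΣR = 149 × 0.1853 = 27.61 K
Heat flows outward, so T_out = T_in − ΔT = 20.2 − 27.61 = -7.41 °C

T_out = -7.41 °C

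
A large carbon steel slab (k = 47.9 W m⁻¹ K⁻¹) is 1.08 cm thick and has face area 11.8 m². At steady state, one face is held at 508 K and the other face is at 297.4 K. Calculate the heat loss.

Q = kA·ΔT/L = 47.9 × 11.8 × |508 K − 297.4 K| / 0.0108 = 1.10×10^7 W

Q = 1.10×10^7 W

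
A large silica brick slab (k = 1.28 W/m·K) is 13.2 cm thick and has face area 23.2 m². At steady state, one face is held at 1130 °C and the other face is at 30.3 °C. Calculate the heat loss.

Q = kA·ΔT/L = 1.28 × 23.2 × |1130 °C − 30.3 °C| / 0.132 = 2.47×10^5 W

Q = 247 kW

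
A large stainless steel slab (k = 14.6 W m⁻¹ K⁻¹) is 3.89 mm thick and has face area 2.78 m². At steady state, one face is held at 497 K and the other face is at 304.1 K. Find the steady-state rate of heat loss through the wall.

Q = 2.01×10^6 W

Q = kA·ΔT/L = 14.6 × 2.78 × |497 K − 304.1 K| / 0.00389 = 2.01×10^6 W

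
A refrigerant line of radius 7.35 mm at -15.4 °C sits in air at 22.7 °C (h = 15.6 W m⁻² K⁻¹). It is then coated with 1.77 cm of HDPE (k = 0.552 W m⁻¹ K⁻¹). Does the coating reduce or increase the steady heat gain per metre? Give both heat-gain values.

Critical radius for a cylinder: r_cr = k/h = 0.0354 m = 3.54 cm.
Outer radius after coating: r₂ = 0.00735 + 0.0177 = 0.02505 m.
Since r₁ < r_cr and r₂ ≤ r_cr, the coating moves toward the maximum at r_cr — heat gain rises.
Bare: R = 1/(2πr₁h) = 1.388 m·K/W; Q = 38.1/1.388 = 27.4 W/m.
Coated: R = R_cond + R_conv = 0.7608 m·K/W; Q = 38.1/0.7608 = 50.1 W/m.

increases: 27.4 → 50.1 W/m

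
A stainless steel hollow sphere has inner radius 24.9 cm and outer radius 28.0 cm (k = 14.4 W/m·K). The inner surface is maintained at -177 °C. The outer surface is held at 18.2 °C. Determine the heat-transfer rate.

Q = 4πk·ΔT/(1/r₁ − 1/r₂) = 4π × 14.4 × 195.2 / (1/0.249 − 1/0.280) = 79400 W

Q = 79400 W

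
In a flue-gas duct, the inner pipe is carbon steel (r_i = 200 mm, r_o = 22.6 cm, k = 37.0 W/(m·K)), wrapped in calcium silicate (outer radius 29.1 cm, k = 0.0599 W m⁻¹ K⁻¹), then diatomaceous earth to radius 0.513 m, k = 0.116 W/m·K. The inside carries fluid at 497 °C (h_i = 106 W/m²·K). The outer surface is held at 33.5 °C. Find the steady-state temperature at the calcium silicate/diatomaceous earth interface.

T = 281 °C

Treat each layer as a resistance in series:
  R'_conv,in = 1/(2πr h) = 1/(2π·0.200·106) = 0.007507 m·K/W
  R'_carbon steel = ln(0.226/0.200)/(2πk) = 0.1222/(2π·37.0) = 5.257×10^-4 m·K/W
  R'_calcium silicate = ln(0.291/0.226)/(2πk) = 0.2528/(2π·0.0599) = 0.6717 m·K/W
  R'_diatomaceous earth = ln(0.513/0.291)/(2πk) = 0.5670/(2π·0.116) = 0.7779 m·K/W
ΣR = 0.007507 + 5.257×10^-4 + 0.6717 + 0.7779 = 1.458 m·K/W
Q' = ΔT/ΣR = (497 °C − 33.5 °C)/1.458 = 317.9 W/m
From the inner boundary to the calcium silicate/diatomaceous earth interface, ΣR_partial = 0.6797 m·K/W.
T_interface = T_in − Q'·ΣR_partial = 497 °C − (317.9)(0.6797) = 281 °C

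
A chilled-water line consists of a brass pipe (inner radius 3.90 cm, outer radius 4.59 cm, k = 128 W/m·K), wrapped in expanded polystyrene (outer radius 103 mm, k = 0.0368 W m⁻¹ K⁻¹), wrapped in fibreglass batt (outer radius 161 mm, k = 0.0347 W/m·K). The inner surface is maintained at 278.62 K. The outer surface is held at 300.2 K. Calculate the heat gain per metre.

Q' = 3.89 W/m

Resistance network (inner→outer):
  R'_brass = ln(0.0459/0.0390)/(2πk) = 0.1629/(2π·128) = 2.026×10^-4 m·K/W
  R'_expanded polystyrene = ln(0.103/0.0459)/(2πk) = 0.8083/(2π·0.0368) = 3.496 m·K/W
  R'_fibreglass batt = ln(0.161/0.103)/(2πk) = 0.4467/(2π·0.0347) = 2.049 m·K/W
ΣR = 2.026×10^-4 + 3.496 + 2.049 = 5.545 m·K/W
Q' = ΔT/ΣR = (278.62 K − 300.2 K)/5.545 = -3.89 W/m
(Negative Q' ⇒ heat flows inward; heat gain = 3.89 W/m.)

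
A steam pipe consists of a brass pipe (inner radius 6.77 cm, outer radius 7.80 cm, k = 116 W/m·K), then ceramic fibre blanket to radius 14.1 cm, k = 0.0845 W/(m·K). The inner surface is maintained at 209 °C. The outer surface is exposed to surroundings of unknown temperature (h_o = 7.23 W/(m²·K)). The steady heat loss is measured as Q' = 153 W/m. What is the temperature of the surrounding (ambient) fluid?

Sum the resistances:
  R'_brass = ln(0.0780/0.0677)/(2πk) = 0.1416/(2π·116) = 1.943×10^-4 m·K/W
  R'_ceramic fibre blanket = ln(0.141/0.0780)/(2πk) = 0.5921/(2π·0.0845) = 1.115 m·K/W
  R'_conv,out = 1/(2πr h) = 1/(2π·0.141·7.23) = 0.1561 m·K/W
ΣR = 1.271 m·K/W
ΔT = Q'·ΣR = 153 × 1.271 = 194.5 K
Heat flows outward, so T_out = T_in − ΔT = 209 − 194.5 = 14.5 °C

T_out = 14.5 °C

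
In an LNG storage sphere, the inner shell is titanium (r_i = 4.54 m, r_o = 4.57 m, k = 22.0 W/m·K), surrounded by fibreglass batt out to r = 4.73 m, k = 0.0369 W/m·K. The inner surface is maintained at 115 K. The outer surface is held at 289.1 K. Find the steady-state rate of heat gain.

Q = 10.9 kW

Treat each layer as a resistance in series:
  R_titanium = (1/4.54 − 1/4.57)/(4πk) = 0.001446/(4π·22.0) = 5.230×10^-6 K/W
  R_fibreglass batt = (1/4.57 − 1/4.73)/(4πk) = 0.007402/(4π·0.0369) = 0.01596 K/W
ΣR = 5.230×10^-6 + 0.01596 = 0.01597 K/W
Q = ΔT/ΣR = (115 K − 289.1 K)/0.01597 = -10900 W
(Negative Q ⇒ heat flows inward; heat gain = 10900 W.)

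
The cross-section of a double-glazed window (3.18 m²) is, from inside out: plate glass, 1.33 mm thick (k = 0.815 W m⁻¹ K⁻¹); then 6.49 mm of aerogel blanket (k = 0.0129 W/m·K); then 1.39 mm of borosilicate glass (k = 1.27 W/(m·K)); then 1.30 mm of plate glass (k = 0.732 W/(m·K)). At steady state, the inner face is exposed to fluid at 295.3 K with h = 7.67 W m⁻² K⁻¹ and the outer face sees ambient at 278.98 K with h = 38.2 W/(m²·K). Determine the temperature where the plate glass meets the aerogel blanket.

Series thermal resistances, inner to outer:
  R_conv,in = 1/(hA) = 1/(7.67·3.18) = 0.04100 K/W
  R_plate glass = L/(kA) = 0.00133/(0.815·3.18) = 5.132×10^-4 K/W
  R_aerogel blanket = L/(kA) = 0.00649/(0.0129·3.18) = 0.1582 K/W
  R_borosilicate glass = L/(kA) = 0.00139/(1.27·3.18) = 3.442×10^-4 K/W
  R_plate glass = L/(kA) = 0.00130/(0.732·3.18) = 5.585×10^-4 K/W
  R_conv,out = 1/(hA) = 1/(38.2·3.18) = 0.008232 K/W
ΣR = 0.04100 + 5.132×10^-4 + 0.1582 + 3.442×10^-4 + 5.585×10^-4 + 0.008232 = 0.2088 K/W
Q = ΔT/ΣR = (295.3 K − 278.98 K)/0.2088 = 78.16 W
From the inner boundary to the plate glass/aerogel blanket interface, ΣR_partial = 0.04151 K/W.
T_interface = T_in − Q·ΣR_partial = 295.3 K − (78.16)(0.04151) = 292.1 K

T = 292.1 K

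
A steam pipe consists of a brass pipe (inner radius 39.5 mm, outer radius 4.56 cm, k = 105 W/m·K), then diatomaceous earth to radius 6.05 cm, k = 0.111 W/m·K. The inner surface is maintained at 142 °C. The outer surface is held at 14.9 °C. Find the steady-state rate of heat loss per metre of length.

Series thermal resistances, inner to outer:
  R'_brass = ln(0.0456/0.0395)/(2πk) = 0.1436/(2π·105) = 2.177×10^-4 m·K/W
  R'_diatomaceous earth = ln(0.0605/0.0456)/(2πk) = 0.2827/(2π·0.111) = 0.4054 m·K/W
ΣR = 2.177×10^-4 + 0.4054 = 0.4056 m·K/W
Q' = ΔT/ΣR = (142 °C − 14.9 °C)/0.4056 = 313 W/m

Q' = 313 W/m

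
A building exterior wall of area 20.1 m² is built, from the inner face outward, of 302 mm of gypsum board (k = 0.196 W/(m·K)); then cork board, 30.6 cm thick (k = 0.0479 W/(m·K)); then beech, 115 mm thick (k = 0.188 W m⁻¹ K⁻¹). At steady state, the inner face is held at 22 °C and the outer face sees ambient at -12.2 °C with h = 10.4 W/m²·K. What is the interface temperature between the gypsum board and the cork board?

Resistance network (inner→outer):
  R_gypsum board = L/(kA) = 0.302/(0.196·20.1) = 0.07666 K/W
  R_cork board = L/(kA) = 0.306/(0.0479·20.1) = 0.3178 K/W
  R_beech = L/(kA) = 0.115/(0.188·20.1) = 0.03043 K/W
  R_conv,out = 1/(hA) = 1/(10.4·20.1) = 0.004784 K/W
ΣR = 0.07666 + 0.3178 + 0.03043 + 0.004784 = 0.4297 K/W
Q = ΔT/ΣR = (22 °C − -12.2 °C)/0.4297 = 79.59 W
From the inner boundary to the gypsum board/cork board interface, ΣR_partial = 0.07666 K/W.
T_interface = T_in − Q·ΣR_partial = 22 °C − (79.59)(0.07666) = 15.9 °C

T = 15.9 °C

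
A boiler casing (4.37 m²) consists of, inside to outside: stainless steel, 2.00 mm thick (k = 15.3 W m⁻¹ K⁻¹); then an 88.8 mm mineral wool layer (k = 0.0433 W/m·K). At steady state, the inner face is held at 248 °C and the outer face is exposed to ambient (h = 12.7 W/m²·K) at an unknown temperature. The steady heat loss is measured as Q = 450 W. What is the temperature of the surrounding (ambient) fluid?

T_out = 28.7 °C

Sum the resistances:
  R_stainless steel = L/(kA) = 0.00200/(15.3·4.37) = 2.991×10^-5 K/W
  R_mineral wool = L/(kA) = 0.0888/(0.0433·4.37) = 0.4693 K/W
  R_conv,out = 1/(hA) = 1/(12.7·4.37) = 0.01802 K/W
ΣR = 0.4873 K/W
ΔT = Q·ΣR = 450 × 0.4873 = 219.3 K
Heat flows outward, so T_out = T_in − ΔT = 248 − 219.3 = 28.7 °C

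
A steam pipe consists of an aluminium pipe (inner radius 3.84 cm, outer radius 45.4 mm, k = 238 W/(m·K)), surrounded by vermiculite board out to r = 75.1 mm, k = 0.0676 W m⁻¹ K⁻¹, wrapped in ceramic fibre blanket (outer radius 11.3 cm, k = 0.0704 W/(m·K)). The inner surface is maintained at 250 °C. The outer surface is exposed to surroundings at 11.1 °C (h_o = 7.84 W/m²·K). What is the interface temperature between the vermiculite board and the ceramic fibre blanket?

Treat each layer as a resistance in series:
  R'_aluminium = ln(0.0454/0.0384)/(2πk) = 0.1675/(2π·238) = 1.120×10^-4 m·K/W
  R'_vermiculite board = ln(0.0751/0.0454)/(2πk) = 0.5033/(2π·0.0676) = 1.185 m·K/W
  R'_ceramic fibre blanket = ln(0.113/0.0751)/(2πk) = 0.4086/(2π·0.0704) = 0.9237 m·K/W
  R'_conv,out = 1/(2πr h) = 1/(2π·0.113·7.84) = 0.1796 m·K/W
ΣR = 1.120×10^-4 + 1.185 + 0.9237 + 0.1796 = 2.288 m·K/W
Q' = ΔT/ΣR = (250 °C − 11.1 °C)/2.288 = 104.4 W/m
From the inner boundary to the vermiculite board/ceramic fibre blanket interface, ΣR_partial = 1.185 m·K/W.
T_interface = T_in − Q'·ΣR_partial = 250 °C − (104.4)(1.185) = 126 °C

T = 126 °C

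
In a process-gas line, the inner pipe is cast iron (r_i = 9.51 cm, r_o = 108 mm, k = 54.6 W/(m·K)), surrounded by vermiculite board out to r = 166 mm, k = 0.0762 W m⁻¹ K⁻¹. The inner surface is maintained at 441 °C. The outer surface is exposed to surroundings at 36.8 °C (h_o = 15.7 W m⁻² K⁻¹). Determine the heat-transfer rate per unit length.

Treat each layer as a resistance in series:
  R'_cast iron = ln(0.108/0.0951)/(2πk) = 0.1272/(2π·54.6) = 3.708×10^-4 m·K/W
  R'_vermiculite board = ln(0.166/0.108)/(2πk) = 0.4299/(2π·0.0762) = 0.8978 m·K/W
  R'_conv,out = 1/(2πr h) = 1/(2π·0.166·15.7) = 0.06107 m·K/W
ΣR = 3.708×10^-4 + 0.8978 + 0.06107 = 0.9592 m·K/W
Q' = ΔT/ΣR = (441 °C − 36.8 °C)/0.9592 = 421 W/m

Q' = 421 W/m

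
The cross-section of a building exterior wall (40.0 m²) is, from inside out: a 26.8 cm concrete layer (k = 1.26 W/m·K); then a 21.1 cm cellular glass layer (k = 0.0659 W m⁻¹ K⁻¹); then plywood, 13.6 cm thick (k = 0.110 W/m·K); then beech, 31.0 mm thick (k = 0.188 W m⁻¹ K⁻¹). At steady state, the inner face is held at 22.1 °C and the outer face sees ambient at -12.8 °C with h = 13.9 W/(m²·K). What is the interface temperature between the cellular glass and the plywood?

Resistance network (inner→outer):
  R_concrete = L/(kA) = 0.268/(1.26·40.0) = 0.005317 K/W
  R_cellular glass = L/(kA) = 0.211/(0.0659·40.0) = 0.08005 K/W
  R_plywood = L/(kA) = 0.136/(0.110·40.0) = 0.03091 K/W
  R_beech = L/(kA) = 0.0310/(0.188·40.0) = 0.004122 K/W
  R_conv,out = 1/(hA) = 1/(13.9·40.0) = 0.001799 K/W
ΣR = 0.005317 + 0.08005 + 0.03091 + 0.004122 + 0.001799 = 0.1222 K/W
Q = ΔT/ΣR = (22.1 °C − -12.8 °C)/0.1222 = 285.6 W
From the inner boundary to the cellular glass/plywood interface, ΣR_partial = 0.08537 K/W.
T_interface = T_in − Q·ΣR_partial = 22.1 °C − (285.6)(0.08537) = -2.28 °C

T = -2.28 °C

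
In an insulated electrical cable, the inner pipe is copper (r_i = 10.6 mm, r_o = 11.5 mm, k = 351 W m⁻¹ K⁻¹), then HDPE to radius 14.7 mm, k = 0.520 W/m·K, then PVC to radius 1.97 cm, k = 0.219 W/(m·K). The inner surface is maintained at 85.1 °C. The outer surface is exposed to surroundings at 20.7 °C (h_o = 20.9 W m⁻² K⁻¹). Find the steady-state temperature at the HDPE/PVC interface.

Treat each layer as a resistance in series:
  R'_copper = ln(0.0115/0.0106)/(2πk) = 0.08149/(2π·351) = 3.695×10^-5 m·K/W
  R'_HDPE = ln(0.0147/0.0115)/(2πk) = 0.2455/(2π·0.520) = 0.07514 m·K/W
  R'_PVC = ln(0.0197/0.0147)/(2πk) = 0.2928/(2π·0.219) = 0.2128 m·K/W
  R'_conv,out = 1/(2πr h) = 1/(2π·0.0197·20.9) = 0.3866 m·K/W
ΣR = 3.695×10^-5 + 0.07514 + 0.2128 + 0.3866 = 0.6746 m·K/W
Q' = ΔT/ΣR = (85.1 °C − 20.7 °C)/0.6746 = 95.46 W/m
From the inner boundary to the HDPE/PVC interface, ΣR_partial = 0.07518 m·K/W.
T_interface = T_in − Q'·ΣR_partial = 85.1 °C − (95.46)(0.07518) = 77.9 °C

T = 77.9 °C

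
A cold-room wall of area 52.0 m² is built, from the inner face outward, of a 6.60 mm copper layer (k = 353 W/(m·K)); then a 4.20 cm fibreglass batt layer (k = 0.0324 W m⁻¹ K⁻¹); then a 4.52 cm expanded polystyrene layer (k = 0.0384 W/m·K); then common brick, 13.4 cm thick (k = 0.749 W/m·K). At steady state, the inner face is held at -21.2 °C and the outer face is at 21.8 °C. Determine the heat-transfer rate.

Q = 843 W

Series thermal resistances, inner to outer:
  R_copper = L/(kA) = 0.00660/(353·52.0) = 3.596×10^-7 K/W
  R_fibreglass batt = L/(kA) = 0.0420/(0.0324·52.0) = 0.02493 K/W
  R_expanded polystyrene = L/(kA) = 0.0452/(0.0384·52.0) = 0.02264 K/W
  R_common brick = L/(kA) = 0.134/(0.749·52.0) = 0.003440 K/W
ΣR = 3.596×10^-7 + 0.02493 + 0.02264 + 0.003440 = 0.05101 K/W
Q = ΔT/ΣR = (-21.2 °C − 21.8 °C)/0.05101 = -843 W
(Negative Q ⇒ heat flows inward; heat gain = 843 W.)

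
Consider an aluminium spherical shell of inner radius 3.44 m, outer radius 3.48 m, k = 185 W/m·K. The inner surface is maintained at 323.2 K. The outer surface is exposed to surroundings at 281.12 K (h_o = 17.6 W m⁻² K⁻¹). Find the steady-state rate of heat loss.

Treat each layer as a resistance in series:
  R_aluminium = (1/3.44 − 1/3.48)/(4πk) = 0.003341/(4π·185) = 1.437×10^-6 K/W
  R_conv,out = 1/(4πr²h) = 1/(4π·3.48²·17.6) = 3.734×10^-4 K/W
ΣR = 1.437×10^-6 + 3.734×10^-4 = 3.748×10^-4 K/W
Q = ΔT/ΣR = (323.2 K − 281.12 K)/3.748×10^-4 = 1.12×10^5 W

Q = 1.12×10^5 W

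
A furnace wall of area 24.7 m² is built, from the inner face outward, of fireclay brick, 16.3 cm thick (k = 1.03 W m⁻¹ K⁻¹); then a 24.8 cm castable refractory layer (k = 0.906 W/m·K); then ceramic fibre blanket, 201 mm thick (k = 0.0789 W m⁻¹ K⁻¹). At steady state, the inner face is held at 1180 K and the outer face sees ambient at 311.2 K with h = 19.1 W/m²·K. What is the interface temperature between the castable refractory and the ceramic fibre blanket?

Series thermal resistances, inner to outer:
  R_fireclay brick = L/(kA) = 0.163/(1.03·24.7) = 0.006407 K/W
  R_castable refractory = L/(kA) = 0.248/(0.906·24.7) = 0.01108 K/W
  R_ceramic fibre blanket = L/(kA) = 0.201/(0.0789·24.7) = 0.1031 K/W
  R_conv,out = 1/(hA) = 1/(19.1·24.7) = 0.002120 K/W
ΣR = 0.006407 + 0.01108 + 0.1031 + 0.002120 = 0.1227 K/W
Q = ΔT/ΣR = (1180 K − 311.2 K)/0.1227 = 7081 W
From the inner boundary to the castable refractory/ceramic fibre blanket interface, ΣR_partial = 0.01749 K/W.
T_interface = T_in − Q·ΣR_partial = 1180 K − (7081)(0.01749) = 1056 K

T = 1056 K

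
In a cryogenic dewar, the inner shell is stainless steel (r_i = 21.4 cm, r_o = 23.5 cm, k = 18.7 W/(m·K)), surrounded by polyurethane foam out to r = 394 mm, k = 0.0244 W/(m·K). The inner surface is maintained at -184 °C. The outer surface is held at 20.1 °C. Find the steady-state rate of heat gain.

Resistance network (inner→outer):
  R_stainless steel = (1/0.214 − 1/0.235)/(4πk) = 0.4176/(4π·18.7) = 0.001777 K/W
  R_polyurethane foam = (1/0.235 − 1/0.394)/(4πk) = 1.717/(4π·0.0244) = 5.601 K/W
ΣR = 0.001777 + 5.601 = 5.603 K/W
Q = ΔT/ΣR = (-184 °C − 20.1 °C)/5.603 = -36.4 W
(Negative Q ⇒ heat flows inward; heat gain = 36.4 W.)

Q = 36.4 W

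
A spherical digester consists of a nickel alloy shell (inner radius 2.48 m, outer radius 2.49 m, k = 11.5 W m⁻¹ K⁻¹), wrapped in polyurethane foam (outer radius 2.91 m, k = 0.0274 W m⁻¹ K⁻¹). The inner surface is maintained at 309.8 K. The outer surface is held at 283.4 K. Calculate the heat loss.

Treat each layer as a resistance in series:
  R_nickel alloy = (1/2.48 − 1/2.49)/(4πk) = 0.001619/(4π·11.5) = 1.121×10^-5 K/W
  R_polyurethane foam = (1/2.49 − 1/2.91)/(4πk) = 0.05796/(4π·0.0274) = 0.1683 K/W
ΣR = 1.121×10^-5 + 0.1683 = 0.1683 K/W
Q = ΔT/ΣR = (309.8 K − 283.4 K)/0.1683 = 157 W

Q = 157 W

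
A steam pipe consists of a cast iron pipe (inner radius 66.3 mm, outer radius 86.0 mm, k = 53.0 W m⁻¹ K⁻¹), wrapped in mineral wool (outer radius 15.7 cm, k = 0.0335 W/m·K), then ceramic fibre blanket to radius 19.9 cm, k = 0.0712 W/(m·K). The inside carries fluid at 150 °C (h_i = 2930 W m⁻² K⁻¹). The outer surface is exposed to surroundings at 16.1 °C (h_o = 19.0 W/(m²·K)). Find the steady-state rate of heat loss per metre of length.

Resistance network (inner→outer):
  R'_conv,in = 1/(2πr h) = 1/(2π·0.0663·2930) = 8.193×10^-4 m·K/W
  R'_cast iron = ln(0.0860/0.0663)/(2πk) = 0.2602/(2π·53.0) = 7.812×10^-4 m·K/W
  R'_mineral wool = ln(0.157/0.0860)/(2πk) = 0.6019/(2π·0.0335) = 2.860 m·K/W
  R'_ceramic fibre blanket = ln(0.199/0.157)/(2πk) = 0.2371/(2π·0.0712) = 0.5299 m·K/W
  R'_conv,out = 1/(2πr h) = 1/(2π·0.199·19.0) = 0.04209 m·K/W
ΣR = 8.193×10^-4 + 7.812×10^-4 + 2.860 + 0.5299 + 0.04209 = 3.434 m·K/W
Q' = ΔT/ΣR = (150 °C − 16.1 °C)/3.434 = 39.0 W/m

Q' = 39.0 W/m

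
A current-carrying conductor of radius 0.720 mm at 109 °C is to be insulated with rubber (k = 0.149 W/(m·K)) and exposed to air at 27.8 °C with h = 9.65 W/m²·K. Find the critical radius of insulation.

r_cr = 1.54 cm

For a cylinder, r_cr = k_ins/h = 0.149/9.65 = 0.0154 m = 1.54 cm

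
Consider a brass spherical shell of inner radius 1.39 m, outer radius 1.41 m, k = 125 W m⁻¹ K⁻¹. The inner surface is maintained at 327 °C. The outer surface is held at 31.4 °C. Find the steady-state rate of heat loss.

Q = 45500 kW

Q = 4πk·ΔT/(1/r₁ − 1/r₂) = 4π × 125 × 295.6 / (1/1.39 − 1/1.41) = 4.55×10^7 W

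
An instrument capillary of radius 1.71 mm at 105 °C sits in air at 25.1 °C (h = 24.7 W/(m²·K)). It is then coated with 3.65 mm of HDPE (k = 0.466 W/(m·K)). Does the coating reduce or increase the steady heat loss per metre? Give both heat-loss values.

Critical radius for a cylinder: r_cr = k/h = 0.0189 m = 1.89 cm.
Outer radius after coating: r₂ = 0.00171 + 0.00365 = 0.00536 m.
Since r₁ < r_cr and r₂ ≤ r_cr, the coating moves toward the maximum at r_cr — heat loss rises.
Bare: R = 1/(2πr₁h) = 3.768 m·K/W; Q = 79.9/3.768 = 21.2 W/m.
Coated: R = R_cond + R_conv = 1.592 m·K/W; Q = 79.9/1.592 = 50.2 W/m.

increases: 21.2 → 50.2 W/m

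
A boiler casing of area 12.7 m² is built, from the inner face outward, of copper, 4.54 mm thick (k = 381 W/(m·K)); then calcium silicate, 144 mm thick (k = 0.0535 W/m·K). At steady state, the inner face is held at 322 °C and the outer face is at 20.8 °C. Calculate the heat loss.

Q = 1420 W

Treat each layer as a resistance in series:
  R_copper = L/(kA) = 0.00454/(381·12.7) = 9.383×10^-7 K/W
  R_calcium silicate = L/(kA) = 0.144/(0.0535·12.7) = 0.2119 K/W
ΣR = 9.383×10^-7 + 0.2119 = 0.2119 K/W
Q = ΔT/ΣR = (322 °C − 20.8 °C)/0.2119 = 1420 W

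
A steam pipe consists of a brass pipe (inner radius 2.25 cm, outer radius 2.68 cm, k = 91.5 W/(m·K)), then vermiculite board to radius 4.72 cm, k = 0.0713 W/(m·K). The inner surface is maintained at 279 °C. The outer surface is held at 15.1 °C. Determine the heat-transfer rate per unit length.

Resistance network (inner→outer):
  R'_brass = ln(0.0268/0.0225)/(2πk) = 0.1749/(2π·91.5) = 3.042×10^-4 m·K/W
  R'_vermiculite board = ln(0.0472/0.0268)/(2πk) = 0.5660/(2π·0.0713) = 1.263 m·K/W
ΣR = 3.042×10^-4 + 1.263 = 1.263 m·K/W
Q' = ΔT/ΣR = (279 °C − 15.1 °C)/1.263 = 209 W/m

Q' = 209 W/m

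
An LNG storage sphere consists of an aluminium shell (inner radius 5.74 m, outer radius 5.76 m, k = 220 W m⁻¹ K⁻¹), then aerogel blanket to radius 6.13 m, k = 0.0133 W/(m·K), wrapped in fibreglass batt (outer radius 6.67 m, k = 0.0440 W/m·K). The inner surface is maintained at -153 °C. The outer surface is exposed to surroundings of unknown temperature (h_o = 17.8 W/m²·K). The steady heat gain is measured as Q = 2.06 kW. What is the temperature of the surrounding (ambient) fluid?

Sum the resistances:
  R_aluminium = (1/5.74 − 1/5.76)/(4πk) = 6.049×10^-4/(4π·220) = 2.188×10^-7 K/W
  R_aerogel blanket = (1/5.76 − 1/6.13)/(4πk) = 0.01048/(4π·0.0133) = 0.06270 K/W
  R_fibreglass batt = (1/6.13 − 1/6.67)/(4πk) = 0.01321/(4π·0.0440) = 0.02389 K/W
  R_conv,out = 1/(4πr²h) = 1/(4π·6.67²·17.8) = 1.005×10^-4 K/W
ΣR = 0.08669 K/W
ΔT = Q·ΣR = 2060 × 0.08669 = 178.6 K
Heat flows inward, so T_out = T_in + ΔT = -153 + 178.6 = 25.6 °C

T_out = 25.6 °C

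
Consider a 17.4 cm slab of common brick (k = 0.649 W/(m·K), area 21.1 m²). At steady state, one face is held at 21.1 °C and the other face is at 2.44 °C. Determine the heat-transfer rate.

Q = 1470 W

Q = kA·ΔT/L = 0.649 × 21.1 × |21.1 °C − 2.44 °C| / 0.174 = 1470 W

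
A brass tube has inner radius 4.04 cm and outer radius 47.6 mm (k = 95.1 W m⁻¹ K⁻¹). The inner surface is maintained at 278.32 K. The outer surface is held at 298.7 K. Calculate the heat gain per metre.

Q' = 74.3 kW/m

Q' = 2πk·ΔT/ln(r₂/r₁) = 2π × 95.1 × 20.38 / ln(0.0476/0.0404) = 74300 W/m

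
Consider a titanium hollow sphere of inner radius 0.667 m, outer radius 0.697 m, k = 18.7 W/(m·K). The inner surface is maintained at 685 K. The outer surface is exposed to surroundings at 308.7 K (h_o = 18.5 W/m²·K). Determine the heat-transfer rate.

Resistance network (inner→outer):
  R_titanium = (1/0.667 − 1/0.697)/(4πk) = 0.06453/(4π·18.7) = 2.746×10^-4 K/W
  R_conv,out = 1/(4πr²h) = 1/(4π·0.697²·18.5) = 0.008854 K/W
ΣR = 2.746×10^-4 + 0.008854 = 0.009129 K/W
Q = ΔT/ΣR = (685 K − 308.7 K)/0.009129 = 41200 W

Q = 41.2 kW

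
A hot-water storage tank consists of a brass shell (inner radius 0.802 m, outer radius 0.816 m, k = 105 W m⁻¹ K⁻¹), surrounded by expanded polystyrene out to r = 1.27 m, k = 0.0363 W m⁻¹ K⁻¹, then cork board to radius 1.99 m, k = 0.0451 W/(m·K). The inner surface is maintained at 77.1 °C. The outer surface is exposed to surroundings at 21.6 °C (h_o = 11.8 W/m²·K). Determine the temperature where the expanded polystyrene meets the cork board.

T = 40.7 °C

Resistance network (inner→outer):
  R_brass = (1/0.802 − 1/0.816)/(4πk) = 0.02139/(4π·105) = 1.621×10^-5 K/W
  R_expanded polystyrene = (1/0.816 − 1/1.27)/(4πk) = 0.4381/(4π·0.0363) = 0.9604 K/W
  R_cork board = (1/1.27 − 1/1.99)/(4πk) = 0.2849/(4π·0.0451) = 0.5027 K/W
  R_conv,out = 1/(4πr²h) = 1/(4π·1.99²·11.8) = 0.001703 K/W
ΣR = 1.621×10^-5 + 0.9604 + 0.5027 + 0.001703 = 1.465 K/W
Q = ΔT/ΣR = (77.1 °C − 21.6 °C)/1.465 = 37.88 W
From the inner boundary to the expanded polystyrene/cork board interface, ΣR_partial = 0.9604 K/W.
T_interface = T_in − Q·ΣR_partial = 77.1 °C − (37.88)(0.9604) = 40.7 °C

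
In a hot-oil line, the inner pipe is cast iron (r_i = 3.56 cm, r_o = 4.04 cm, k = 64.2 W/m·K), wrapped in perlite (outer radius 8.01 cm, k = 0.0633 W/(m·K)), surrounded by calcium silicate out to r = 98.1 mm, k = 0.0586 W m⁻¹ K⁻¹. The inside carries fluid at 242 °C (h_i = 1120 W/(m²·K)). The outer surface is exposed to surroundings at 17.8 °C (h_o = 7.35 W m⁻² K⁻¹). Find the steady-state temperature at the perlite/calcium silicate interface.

T = 87.1 °C

Treat each layer as a resistance in series:
  R'_conv,in = 1/(2πr h) = 1/(2π·0.0356·1120) = 0.003992 m·K/W
  R'_cast iron = ln(0.0404/0.0356)/(2πk) = 0.1265/(2π·64.2) = 3.136×10^-4 m·K/W
  R'_perlite = ln(0.0801/0.0404)/(2πk) = 0.6844/(2π·0.0633) = 1.721 m·K/W
  R'_calcium silicate = ln(0.0981/0.0801)/(2πk) = 0.2027/(2π·0.0586) = 0.5506 m·K/W
  R'_conv,out = 1/(2πr h) = 1/(2π·0.0981·7.35) = 0.2207 m·K/W
ΣR = 0.003992 + 3.136×10^-4 + 1.721 + 0.5506 + 0.2207 = 2.497 m·K/W
Q' = ΔT/ΣR = (242 °C − 17.8 °C)/2.497 = 89.79 W/m
From the inner boundary to the perlite/calcium silicate interface, ΣR_partial = 1.725 m·K/W.
T_interface = T_in − Q'·ΣR_partial = 242 °C − (89.79)(1.725) = 87.1 °C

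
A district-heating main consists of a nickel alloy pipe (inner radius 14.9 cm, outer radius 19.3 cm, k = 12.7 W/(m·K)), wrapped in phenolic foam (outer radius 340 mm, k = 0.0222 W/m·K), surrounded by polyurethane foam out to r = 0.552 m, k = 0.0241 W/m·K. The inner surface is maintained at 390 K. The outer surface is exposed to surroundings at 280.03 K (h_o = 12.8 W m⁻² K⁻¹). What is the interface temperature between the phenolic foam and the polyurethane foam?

Treat each layer as a resistance in series:
  R'_nickel alloy = ln(0.193/0.149)/(2πk) = 0.2587/(2π·12.7) = 0.003243 m·K/W
  R'_phenolic foam = ln(0.340/0.193)/(2πk) = 0.5663/(2π·0.0222) = 4.060 m·K/W
  R'_polyurethane foam = ln(0.552/0.340)/(2πk) = 0.4846/(2π·0.0241) = 3.200 m·K/W
  R'_conv,out = 1/(2πr h) = 1/(2π·0.552·12.8) = 0.02253 m·K/W
ΣR = 0.003243 + 4.060 + 3.200 + 0.02253 = 7.286 m·K/W
Q' = ΔT/ΣR = (390 K − 280.03 K)/7.286 = 15.09 W/m
From the inner boundary to the phenolic foam/polyurethane foam interface, ΣR_partial = 4.063 m·K/W.
T_interface = T_in − Q'·ΣR_partial = 390 K − (15.09)(4.063) = 328.7 K

T = 328.7 K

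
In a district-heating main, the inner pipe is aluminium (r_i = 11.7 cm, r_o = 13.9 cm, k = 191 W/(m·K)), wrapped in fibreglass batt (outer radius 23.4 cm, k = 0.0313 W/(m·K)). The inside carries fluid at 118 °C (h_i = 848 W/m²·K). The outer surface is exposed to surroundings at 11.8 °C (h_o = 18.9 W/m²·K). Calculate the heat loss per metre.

Q' = 39.5 W/m

Resistance network (inner→outer):
  R'_conv,in = 1/(2πr h) = 1/(2π·0.117·848) = 0.001604 m·K/W
  R'_aluminium = ln(0.139/0.117)/(2πk) = 0.1723/(2π·191) = 1.436×10^-4 m·K/W
  R'_fibreglass batt = ln(0.234/0.139)/(2πk) = 0.5208/(2π·0.0313) = 2.648 m·K/W
  R'_conv,out = 1/(2πr h) = 1/(2π·0.234·18.9) = 0.03599 m·K/W
ΣR = 0.001604 + 1.436×10^-4 + 2.648 + 0.03599 = 2.686 m·K/W
Q' = ΔT/ΣR = (118 °C − 11.8 °C)/2.686 = 39.5 W/m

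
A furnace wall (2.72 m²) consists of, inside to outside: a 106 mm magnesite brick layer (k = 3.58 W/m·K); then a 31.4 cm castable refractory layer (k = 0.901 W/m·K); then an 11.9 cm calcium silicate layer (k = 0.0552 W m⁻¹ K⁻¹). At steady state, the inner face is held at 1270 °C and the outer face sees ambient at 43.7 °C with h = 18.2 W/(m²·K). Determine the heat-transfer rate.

Q = 1290 W

Series thermal resistances, inner to outer:
  R_magnesite brick = L/(kA) = 0.106/(3.58·2.72) = 0.01089 K/W
  R_castable refractory = L/(kA) = 0.314/(0.901·2.72) = 0.1281 K/W
  R_calcium silicate = L/(kA) = 0.119/(0.0552·2.72) = 0.7926 K/W
  R_conv,out = 1/(hA) = 1/(18.2·2.72) = 0.02020 K/W
ΣR = 0.01089 + 0.1281 + 0.7926 + 0.02020 = 0.9518 K/W
Q = ΔT/ΣR = (1270 °C − 43.7 °C)/0.9518 = 1290 W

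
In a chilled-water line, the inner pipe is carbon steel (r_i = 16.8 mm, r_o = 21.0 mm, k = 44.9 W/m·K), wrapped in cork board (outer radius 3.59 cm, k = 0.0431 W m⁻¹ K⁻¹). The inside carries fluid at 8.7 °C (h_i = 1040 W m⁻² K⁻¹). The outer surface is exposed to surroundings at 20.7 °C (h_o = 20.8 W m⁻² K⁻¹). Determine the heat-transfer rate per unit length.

Q' = 5.45 W/m

Treat each layer as a resistance in series:
  R'_conv,in = 1/(2πr h) = 1/(2π·0.0168·1040) = 0.009109 m·K/W
  R'_carbon steel = ln(0.0210/0.0168)/(2πk) = 0.2231/(2π·44.9) = 7.910×10^-4 m·K/W
  R'_cork board = ln(0.0359/0.0210)/(2πk) = 0.5362/(2π·0.0431) = 1.980 m·K/W
  R'_conv,out = 1/(2πr h) = 1/(2π·0.0359·20.8) = 0.2131 m·K/W
ΣR = 0.009109 + 7.910×10^-4 + 1.980 + 0.2131 = 2.203 m·K/W
Q' = ΔT/ΣR = (8.7 °C − 20.7 °C)/2.203 = -5.45 W/m
(Negative Q' ⇒ heat flows inward; heat gain = 5.45 W/m.)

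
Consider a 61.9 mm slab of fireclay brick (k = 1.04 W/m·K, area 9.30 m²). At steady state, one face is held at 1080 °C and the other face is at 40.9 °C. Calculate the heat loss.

Q = kA·ΔT/L = 1.04 × 9.30 × |1080 °C − 40.9 °C| / 0.0619 = 1.62×10^5 W

Q = 162 kW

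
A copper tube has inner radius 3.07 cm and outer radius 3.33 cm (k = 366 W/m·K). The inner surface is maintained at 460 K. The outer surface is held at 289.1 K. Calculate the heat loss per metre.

Q' = 4830 kW/m

Q' = 2πk·ΔT/ln(r₂/r₁) = 2π × 366 × 170.9 / ln(0.0333/0.0307) = 4.83×10^6 W/m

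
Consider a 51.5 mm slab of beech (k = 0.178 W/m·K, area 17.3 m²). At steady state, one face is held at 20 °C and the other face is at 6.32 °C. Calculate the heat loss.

Q = 818 W

Q = kA·ΔT/L = 0.178 × 17.3 × |20 °C − 6.32 °C| / 0.0515 = 818 W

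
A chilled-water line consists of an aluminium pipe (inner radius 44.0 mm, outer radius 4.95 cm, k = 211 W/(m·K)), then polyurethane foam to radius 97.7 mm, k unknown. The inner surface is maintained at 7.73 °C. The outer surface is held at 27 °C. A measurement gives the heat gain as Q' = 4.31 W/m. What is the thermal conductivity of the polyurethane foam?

k = 0.0242 W/m·K

ΣR = ΔT/Q' = |7.73 − 27|/4.31 = 4.471 m·K/W
Known resistances:
  R'_aluminium = ln(0.0495/0.0440)/(2πk) = 0.1178/(2π·211) = 8.884×10^-5 m·K/W
R_polyurethane foam = ΣR − ΣR_known = 4.471 − 8.884×10^-5 = 4.471 m·K/W
ln(r₂/r₁)/(2πk) = 4.471 ⇒ k = 0.6799/(2π·4.471) = 0.0242 W/m·K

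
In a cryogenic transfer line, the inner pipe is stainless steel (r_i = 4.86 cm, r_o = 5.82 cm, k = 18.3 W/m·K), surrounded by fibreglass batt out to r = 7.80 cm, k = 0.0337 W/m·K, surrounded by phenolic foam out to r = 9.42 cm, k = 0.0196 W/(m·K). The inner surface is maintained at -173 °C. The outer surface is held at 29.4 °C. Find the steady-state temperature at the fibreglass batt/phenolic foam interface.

Resistance network (inner→outer):
  R'_stainless steel = ln(0.0582/0.0486)/(2πk) = 0.1803/(2π·18.3) = 0.001568 m·K/W
  R'_fibreglass batt = ln(0.0780/0.0582)/(2πk) = 0.2928/(2π·0.0337) = 1.383 m·K/W
  R'_phenolic foam = ln(0.0942/0.0780)/(2πk) = 0.1887/(2π·0.0196) = 1.532 m·K/W
ΣR = 0.001568 + 1.383 + 1.532 = 2.917 m·K/W
Q' = ΔT/ΣR = (-173 °C − 29.4 °C)/2.917 = -69.39 W/m
From the inner boundary to the fibreglass batt/phenolic foam interface, ΣR_partial = 1.385 m·K/W.
T_interface = T_in − Q'·ΣR_partial = -173 °C − (-69.39)(1.385) = -76.9 °C

T = -76.9 °C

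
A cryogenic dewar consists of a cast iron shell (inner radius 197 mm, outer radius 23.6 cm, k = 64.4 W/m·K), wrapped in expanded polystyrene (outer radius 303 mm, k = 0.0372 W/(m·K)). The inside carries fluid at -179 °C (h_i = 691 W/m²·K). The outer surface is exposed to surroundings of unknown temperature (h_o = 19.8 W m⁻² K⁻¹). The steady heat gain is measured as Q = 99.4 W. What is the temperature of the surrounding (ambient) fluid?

T_out = 25.0 °C

Series resistances:
  R_conv,in = 1/(4πr²h) = 1/(4π·0.197²·691) = 0.002967 K/W
  R_cast iron = (1/0.197 − 1/0.236)/(4πk) = 0.8389/(4π·64.4) = 0.001037 K/W
  R_expanded polystyrene = (1/0.236 − 1/0.303)/(4πk) = 0.9370/(4π·0.0372) = 2.004 K/W
  R_conv,out = 1/(4πr²h) = 1/(4π·0.303²·19.8) = 0.04378 K/W
ΣR = 2.052 K/W
ΔT = Q·ΣR = 99.4 × 2.052 = 204.0 K
Heat flows inward, so T_out = T_in + ΔT = -179 + 204.0 = 25.0 °C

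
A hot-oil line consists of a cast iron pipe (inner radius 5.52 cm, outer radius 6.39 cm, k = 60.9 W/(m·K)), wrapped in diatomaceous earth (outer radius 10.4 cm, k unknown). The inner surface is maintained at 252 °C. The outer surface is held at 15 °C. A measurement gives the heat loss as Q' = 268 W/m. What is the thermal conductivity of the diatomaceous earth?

k = 0.0877 W/m·K

ΣR = ΔT/Q' = |252 − 15|/268 = 0.8843 m·K/W
Known resistances:
  R'_cast iron = ln(0.0639/0.0552)/(2πk) = 0.1464/(2π·60.9) = 3.825×10^-4 m·K/W
R_diatomaceous earth = ΣR − ΣR_known = 0.8843 − 3.825×10^-4 = 0.8839 m·K/W
ln(r₂/r₁)/(2πk) = 0.8839 ⇒ k = 0.4871/(2π·0.8839) = 0.0877 W/m·K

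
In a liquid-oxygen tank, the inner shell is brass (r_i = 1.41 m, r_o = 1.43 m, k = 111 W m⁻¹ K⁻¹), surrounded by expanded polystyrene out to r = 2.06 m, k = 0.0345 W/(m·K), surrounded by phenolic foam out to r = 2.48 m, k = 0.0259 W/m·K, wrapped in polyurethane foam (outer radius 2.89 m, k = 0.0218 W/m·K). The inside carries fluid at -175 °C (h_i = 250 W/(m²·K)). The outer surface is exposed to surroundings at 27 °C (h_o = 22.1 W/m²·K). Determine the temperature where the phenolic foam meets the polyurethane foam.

Resistance network (inner→outer):
  R_conv,in = 1/(4πr²h) = 1/(4π·1.41²·250) = 1.601×10^-4 K/W
  R_brass = (1/1.41 − 1/1.43)/(4πk) = 0.009919/(4π·111) = 7.111×10^-6 K/W
  R_expanded polystyrene = (1/1.43 − 1/2.06)/(4πk) = 0.2139/(4π·0.0345) = 0.4933 K/W
  R_phenolic foam = (1/2.06 − 1/2.48)/(4πk) = 0.08221/(4π·0.0259) = 0.2526 K/W
  R_polyurethane foam = (1/2.48 − 1/2.89)/(4πk) = 0.05721/(4π·0.0218) = 0.2088 K/W
  R_conv,out = 1/(4πr²h) = 1/(4π·2.89²·22.1) = 4.311×10^-4 K/W
ΣR = 1.601×10^-4 + 7.111×10^-6 + 0.4933 + 0.2526 + 0.2088 + 4.311×10^-4 = 0.9553 K/W
Q = ΔT/ΣR = (-175 °C − 27 °C)/0.9553 = -211.5 W
From the inner boundary to the phenolic foam/polyurethane foam interface, ΣR_partial = 0.7461 K/W.
T_interface = T_in − Q·ΣR_partial = -175 °C − (-211.5)(0.7461) = -17.2 °C

T = -17.2 °C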